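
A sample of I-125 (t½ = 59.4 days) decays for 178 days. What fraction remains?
N/N₀ = (1/2)^(t/t½) = 0.1253 = 12.5%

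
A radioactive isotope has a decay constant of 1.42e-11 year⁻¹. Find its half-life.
t½ = ln(2)/λ = 4.881e10 years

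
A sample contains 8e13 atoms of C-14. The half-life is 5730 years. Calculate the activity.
A = λN = 9.677e9 decays/year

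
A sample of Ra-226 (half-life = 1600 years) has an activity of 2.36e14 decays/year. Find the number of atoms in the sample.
N = A/λ = 5.448e17 atoms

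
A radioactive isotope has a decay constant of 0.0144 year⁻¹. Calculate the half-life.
t½ = ln(2)/λ = 48.14 years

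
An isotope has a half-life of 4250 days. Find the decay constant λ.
λ = ln(2)/t½ = 1.631e-4 day⁻¹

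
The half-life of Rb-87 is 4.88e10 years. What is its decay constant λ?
λ = ln(2)/t½ = 1.42e-11 year⁻¹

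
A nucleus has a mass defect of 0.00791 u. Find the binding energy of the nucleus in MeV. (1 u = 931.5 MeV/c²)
B.E. = Δm × 931.5 = 7.368 MeV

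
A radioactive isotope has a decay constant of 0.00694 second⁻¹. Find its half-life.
t½ = ln(2)/λ = 99.88 seconds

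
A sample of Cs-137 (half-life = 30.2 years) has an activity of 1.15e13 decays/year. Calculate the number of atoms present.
N = A/λ = 5.01e14 atoms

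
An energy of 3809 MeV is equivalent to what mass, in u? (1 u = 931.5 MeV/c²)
m = E/c² = 4.089 u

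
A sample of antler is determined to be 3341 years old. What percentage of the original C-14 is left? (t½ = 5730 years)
N/N₀ = (1/2)^(t/t½) = 0.6675 = 66.8%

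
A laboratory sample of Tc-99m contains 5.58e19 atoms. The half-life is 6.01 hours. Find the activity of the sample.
A = λN = 6.436e18 decays/hour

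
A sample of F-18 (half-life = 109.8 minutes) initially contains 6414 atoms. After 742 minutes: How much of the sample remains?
N = N₀(1/2)^(t/t½) = 59.27 atoms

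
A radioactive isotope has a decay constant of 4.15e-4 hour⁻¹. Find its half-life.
t½ = ln(2)/λ = 1670 hours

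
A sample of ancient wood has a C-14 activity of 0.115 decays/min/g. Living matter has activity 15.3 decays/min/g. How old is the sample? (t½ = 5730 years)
Age = t½ × log₂(A₀/A) = 40430 years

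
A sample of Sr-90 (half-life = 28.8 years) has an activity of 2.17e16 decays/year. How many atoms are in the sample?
N = A/λ = 9.016e17 atoms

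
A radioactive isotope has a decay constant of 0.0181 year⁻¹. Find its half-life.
t½ = ln(2)/λ = 38.3 years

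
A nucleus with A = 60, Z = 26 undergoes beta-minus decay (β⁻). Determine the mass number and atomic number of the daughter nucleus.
Daughter: A = 60, Z = 27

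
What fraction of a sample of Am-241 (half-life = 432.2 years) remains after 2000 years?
N/N₀ = (1/2)^(t/t½) = 0.04046 = 4.05%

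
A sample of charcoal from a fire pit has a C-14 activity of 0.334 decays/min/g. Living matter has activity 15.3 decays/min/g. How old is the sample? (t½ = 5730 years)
Age = t½ × log₂(A₀/A) = 31620 years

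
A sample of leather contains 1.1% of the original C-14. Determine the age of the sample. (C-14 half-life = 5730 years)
Age = t½ × log₂(1/ratio) = 37280 years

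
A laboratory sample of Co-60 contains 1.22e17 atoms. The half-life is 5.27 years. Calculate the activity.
A = λN = 1.605e16 decays/year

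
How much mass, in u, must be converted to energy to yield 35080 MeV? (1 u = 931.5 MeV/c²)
m = E/c² = 37.66 u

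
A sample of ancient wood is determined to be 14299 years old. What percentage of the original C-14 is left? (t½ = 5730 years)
N/N₀ = (1/2)^(t/t½) = 0.1773 = 17.7%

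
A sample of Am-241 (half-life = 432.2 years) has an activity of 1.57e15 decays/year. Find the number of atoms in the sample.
N = A/λ = 9.789e17 atoms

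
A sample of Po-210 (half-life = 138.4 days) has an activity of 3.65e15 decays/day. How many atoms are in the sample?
N = A/λ = 7.288e17 atoms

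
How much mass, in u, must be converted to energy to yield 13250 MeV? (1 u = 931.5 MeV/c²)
m = E/c² = 14.22 u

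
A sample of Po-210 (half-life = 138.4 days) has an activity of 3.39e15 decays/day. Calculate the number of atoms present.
N = A/λ = 6.769e17 atoms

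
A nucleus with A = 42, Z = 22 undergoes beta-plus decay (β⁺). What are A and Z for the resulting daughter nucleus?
Daughter: A = 42, Z = 21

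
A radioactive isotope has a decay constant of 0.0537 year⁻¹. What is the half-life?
t½ = ln(2)/λ = 12.91 years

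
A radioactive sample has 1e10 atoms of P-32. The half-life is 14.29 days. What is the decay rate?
A = λN = 4.851e8 decays/day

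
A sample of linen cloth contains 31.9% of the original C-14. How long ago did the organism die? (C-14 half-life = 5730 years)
Age = t½ × log₂(1/ratio) = 9445 years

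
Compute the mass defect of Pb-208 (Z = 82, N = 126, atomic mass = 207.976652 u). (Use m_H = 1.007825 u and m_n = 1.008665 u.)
Δm = Z·m_H + N·m_n − M = 1.757 u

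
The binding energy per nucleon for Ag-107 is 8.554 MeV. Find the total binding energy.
B.E. = 8.554 × 107 = 915.3 MeV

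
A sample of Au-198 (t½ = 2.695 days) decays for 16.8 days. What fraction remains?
N/N₀ = (1/2)^(t/t½) = 0.01329 = 1.33%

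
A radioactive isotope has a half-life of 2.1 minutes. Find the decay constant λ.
λ = ln(2)/t½ = 0.3301 minute⁻¹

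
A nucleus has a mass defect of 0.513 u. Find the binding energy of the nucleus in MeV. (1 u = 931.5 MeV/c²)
B.E. = Δm × 931.5 = 477.9 MeV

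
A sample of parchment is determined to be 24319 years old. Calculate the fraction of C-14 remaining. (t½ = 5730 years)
N/N₀ = (1/2)^(t/t½) = 0.05277 = 5.28%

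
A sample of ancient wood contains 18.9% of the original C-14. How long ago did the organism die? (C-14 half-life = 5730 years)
Age = t½ × log₂(1/ratio) = 13770 years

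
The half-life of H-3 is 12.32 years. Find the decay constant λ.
λ = ln(2)/t½ = 0.05626 year⁻¹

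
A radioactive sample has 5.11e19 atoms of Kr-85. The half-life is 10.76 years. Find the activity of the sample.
A = λN = 3.292e18 decays/year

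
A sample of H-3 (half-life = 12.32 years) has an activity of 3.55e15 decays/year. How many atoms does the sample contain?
N = A/λ = 6.31e16 atoms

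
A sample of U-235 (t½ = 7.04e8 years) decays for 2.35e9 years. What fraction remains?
N/N₀ = (1/2)^(t/t½) = 0.09889 = 9.89%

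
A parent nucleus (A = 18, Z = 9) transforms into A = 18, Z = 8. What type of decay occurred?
ΔA = 0, ΔZ = -1 ⇒ beta-plus decay (β⁺) or electron capture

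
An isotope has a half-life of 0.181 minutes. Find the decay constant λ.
λ = ln(2)/t½ = 3.83 minute⁻¹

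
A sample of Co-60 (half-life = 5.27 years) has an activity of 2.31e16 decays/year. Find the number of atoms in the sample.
N = A/λ = 1.756e17 atoms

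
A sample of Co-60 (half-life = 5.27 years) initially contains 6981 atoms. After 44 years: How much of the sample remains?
N = N₀(1/2)^(t/t½) = 21.41 atoms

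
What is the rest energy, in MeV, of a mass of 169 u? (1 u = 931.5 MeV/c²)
E = mc² = 1.574e5 MeV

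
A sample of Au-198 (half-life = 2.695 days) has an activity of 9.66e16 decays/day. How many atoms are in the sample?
N = A/λ = 3.756e17 atoms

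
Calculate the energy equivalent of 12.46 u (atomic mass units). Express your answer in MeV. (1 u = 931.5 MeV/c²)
E = mc² = 11610 MeV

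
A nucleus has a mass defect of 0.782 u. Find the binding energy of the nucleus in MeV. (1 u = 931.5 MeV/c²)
B.E. = Δm × 931.5 = 728.4 MeV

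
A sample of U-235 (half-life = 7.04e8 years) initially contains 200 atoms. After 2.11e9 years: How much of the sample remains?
N = N₀(1/2)^(t/t½) = 25.05 atoms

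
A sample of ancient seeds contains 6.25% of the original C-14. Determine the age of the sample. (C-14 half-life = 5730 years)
Age = t½ × log₂(1/ratio) = 22920 years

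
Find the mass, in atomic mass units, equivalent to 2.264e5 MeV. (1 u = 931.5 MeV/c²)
m = E/c² = 243 u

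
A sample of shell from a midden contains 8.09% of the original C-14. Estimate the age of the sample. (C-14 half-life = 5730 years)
Age = t½ × log₂(1/ratio) = 20790 years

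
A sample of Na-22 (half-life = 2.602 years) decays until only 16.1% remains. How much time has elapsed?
t = t½ × log₂(N₀/N) = 6.856 years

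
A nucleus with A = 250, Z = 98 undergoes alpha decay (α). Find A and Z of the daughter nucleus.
Daughter: A = 246, Z = 96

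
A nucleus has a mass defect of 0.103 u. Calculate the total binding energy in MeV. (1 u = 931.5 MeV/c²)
B.E. = Δm × 931.5 = 95.94 MeV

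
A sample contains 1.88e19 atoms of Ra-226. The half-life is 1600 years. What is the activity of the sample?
A = λN = 8.144e15 decays/year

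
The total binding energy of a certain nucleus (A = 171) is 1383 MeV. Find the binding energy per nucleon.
B.E./A = 1383/171 = 8.088 MeV/nucleon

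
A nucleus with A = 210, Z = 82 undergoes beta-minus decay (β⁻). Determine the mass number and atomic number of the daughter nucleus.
Daughter: A = 210, Z = 83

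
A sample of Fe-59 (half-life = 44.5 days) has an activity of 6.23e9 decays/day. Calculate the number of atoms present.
N = A/λ = 4e11 atoms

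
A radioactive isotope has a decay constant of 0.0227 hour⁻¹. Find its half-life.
t½ = ln(2)/λ = 30.54 hours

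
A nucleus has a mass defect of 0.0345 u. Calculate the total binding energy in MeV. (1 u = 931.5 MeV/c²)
B.E. = Δm × 931.5 = 32.14 MeV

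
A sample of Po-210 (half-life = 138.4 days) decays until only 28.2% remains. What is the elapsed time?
t = t½ × log₂(N₀/N) = 252.8 days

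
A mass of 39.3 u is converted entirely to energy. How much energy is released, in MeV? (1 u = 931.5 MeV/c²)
E = mc² = 36610 MeV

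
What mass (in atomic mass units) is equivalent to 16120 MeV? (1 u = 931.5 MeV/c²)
m = E/c² = 17.31 u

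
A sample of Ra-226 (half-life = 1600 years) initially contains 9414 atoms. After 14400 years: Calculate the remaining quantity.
N = N₀(1/2)^(t/t½) = 18.39 atoms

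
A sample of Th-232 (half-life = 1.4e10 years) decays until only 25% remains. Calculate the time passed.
t = t½ × log₂(N₀/N) = 2.8e10 years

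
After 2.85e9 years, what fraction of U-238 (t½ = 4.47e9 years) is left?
N/N₀ = (1/2)^(t/t½) = 0.6428 = 64.3%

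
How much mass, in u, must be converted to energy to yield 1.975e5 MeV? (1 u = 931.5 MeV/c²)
m = E/c² = 212 u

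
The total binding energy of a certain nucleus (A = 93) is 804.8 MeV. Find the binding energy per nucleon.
B.E./A = 804.8/93 = 8.654 MeV/nucleon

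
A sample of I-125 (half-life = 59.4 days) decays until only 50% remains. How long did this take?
t = t½ × log₂(N₀/N) = 59.4 days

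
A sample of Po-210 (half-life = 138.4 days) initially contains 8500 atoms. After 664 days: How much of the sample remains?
N = N₀(1/2)^(t/t½) = 305.6 atoms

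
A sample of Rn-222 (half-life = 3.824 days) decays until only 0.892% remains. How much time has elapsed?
t = t½ × log₂(N₀/N) = 26.04 days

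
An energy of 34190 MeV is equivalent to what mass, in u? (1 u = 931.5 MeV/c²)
m = E/c² = 36.7 u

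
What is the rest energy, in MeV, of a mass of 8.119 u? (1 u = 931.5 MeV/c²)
E = mc² = 7563 MeV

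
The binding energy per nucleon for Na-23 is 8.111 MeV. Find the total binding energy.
B.E. = 8.111 × 23 = 186.6 MeV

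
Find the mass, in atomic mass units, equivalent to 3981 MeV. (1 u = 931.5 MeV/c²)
m = E/c² = 4.274 u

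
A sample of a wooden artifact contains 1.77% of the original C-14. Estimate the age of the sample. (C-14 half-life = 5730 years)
Age = t½ × log₂(1/ratio) = 33350 years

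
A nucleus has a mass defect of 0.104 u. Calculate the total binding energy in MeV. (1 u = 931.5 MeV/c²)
B.E. = Δm × 931.5 = 96.88 MeV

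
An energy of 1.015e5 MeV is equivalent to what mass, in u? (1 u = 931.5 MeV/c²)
m = E/c² = 109 u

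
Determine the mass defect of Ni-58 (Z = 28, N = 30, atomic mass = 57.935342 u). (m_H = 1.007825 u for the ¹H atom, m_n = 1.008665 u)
Δm = Z·m_H + N·m_n − M = 0.5437 u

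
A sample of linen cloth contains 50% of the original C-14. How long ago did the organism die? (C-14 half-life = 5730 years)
Age = t½ × log₂(1/ratio) = 5730 years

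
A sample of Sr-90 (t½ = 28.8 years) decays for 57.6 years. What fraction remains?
N/N₀ = (1/2)^(t/t½) = 0.25 = 25%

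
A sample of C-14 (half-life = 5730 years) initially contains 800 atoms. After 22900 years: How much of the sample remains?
N = N₀(1/2)^(t/t½) = 50.12 atoms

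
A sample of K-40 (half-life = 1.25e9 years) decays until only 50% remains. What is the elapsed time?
t = t½ × log₂(N₀/N) = 1.25e9 years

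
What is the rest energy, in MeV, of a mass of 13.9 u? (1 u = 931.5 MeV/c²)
E = mc² = 12950 MeV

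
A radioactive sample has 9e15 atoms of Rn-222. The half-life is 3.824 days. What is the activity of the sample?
A = λN = 1.631e15 decays/day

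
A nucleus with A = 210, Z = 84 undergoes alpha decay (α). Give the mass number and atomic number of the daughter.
Daughter: A = 206, Z = 82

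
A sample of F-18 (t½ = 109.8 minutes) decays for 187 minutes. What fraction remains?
N/N₀ = (1/2)^(t/t½) = 0.3071 = 30.7%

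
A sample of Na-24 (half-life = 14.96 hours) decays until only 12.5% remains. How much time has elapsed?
t = t½ × log₂(N₀/N) = 44.88 hours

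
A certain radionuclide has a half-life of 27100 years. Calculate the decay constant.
λ = ln(2)/t½ = 2.558e-5 year⁻¹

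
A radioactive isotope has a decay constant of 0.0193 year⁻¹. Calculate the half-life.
t½ = ln(2)/λ = 35.91 years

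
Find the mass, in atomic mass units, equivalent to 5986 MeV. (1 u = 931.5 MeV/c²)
m = E/c² = 6.426 u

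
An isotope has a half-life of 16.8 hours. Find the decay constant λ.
λ = ln(2)/t½ = 0.04126 hour⁻¹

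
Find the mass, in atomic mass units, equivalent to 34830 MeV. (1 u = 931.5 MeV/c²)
m = E/c² = 37.39 u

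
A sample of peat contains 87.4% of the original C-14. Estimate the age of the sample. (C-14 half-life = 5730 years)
Age = t½ × log₂(1/ratio) = 1113 years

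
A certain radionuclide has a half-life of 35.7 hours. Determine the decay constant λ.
λ = ln(2)/t½ = 0.01942 hour⁻¹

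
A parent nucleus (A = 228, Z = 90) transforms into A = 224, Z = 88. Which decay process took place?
ΔA = -4, ΔZ = -2 ⇒ alpha decay (α)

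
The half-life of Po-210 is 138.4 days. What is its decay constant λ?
λ = ln(2)/t½ = 0.005008 day⁻¹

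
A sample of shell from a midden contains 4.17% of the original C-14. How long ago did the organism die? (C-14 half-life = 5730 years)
Age = t½ × log₂(1/ratio) = 26270 years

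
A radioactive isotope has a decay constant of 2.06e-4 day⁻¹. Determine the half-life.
t½ = ln(2)/λ = 3365 days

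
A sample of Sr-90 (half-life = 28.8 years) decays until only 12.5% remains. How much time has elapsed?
t = t½ × log₂(N₀/N) = 86.4 years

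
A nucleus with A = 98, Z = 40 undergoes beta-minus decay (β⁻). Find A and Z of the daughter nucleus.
Daughter: A = 98, Z = 41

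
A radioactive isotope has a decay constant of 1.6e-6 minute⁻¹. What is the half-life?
t½ = ln(2)/λ = 4.332e5 minutes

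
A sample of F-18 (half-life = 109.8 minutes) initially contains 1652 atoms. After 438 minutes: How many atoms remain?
N = N₀(1/2)^(t/t½) = 104 atoms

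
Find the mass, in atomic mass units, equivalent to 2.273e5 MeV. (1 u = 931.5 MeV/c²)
m = E/c² = 244 u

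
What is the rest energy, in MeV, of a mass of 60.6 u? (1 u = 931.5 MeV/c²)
E = mc² = 56450 MeV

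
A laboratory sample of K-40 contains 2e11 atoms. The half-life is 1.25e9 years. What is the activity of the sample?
A = λN = 110.9 decays/year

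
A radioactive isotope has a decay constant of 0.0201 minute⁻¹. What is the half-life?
t½ = ln(2)/λ = 34.48 minutes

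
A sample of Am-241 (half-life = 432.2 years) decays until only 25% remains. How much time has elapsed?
t = t½ × log₂(N₀/N) = 864.4 years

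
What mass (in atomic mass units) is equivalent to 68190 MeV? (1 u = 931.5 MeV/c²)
m = E/c² = 73.2 u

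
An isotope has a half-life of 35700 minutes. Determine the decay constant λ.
λ = ln(2)/t½ = 1.942e-5 minute⁻¹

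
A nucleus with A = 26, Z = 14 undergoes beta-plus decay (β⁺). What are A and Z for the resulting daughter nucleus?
Daughter: A = 26, Z = 13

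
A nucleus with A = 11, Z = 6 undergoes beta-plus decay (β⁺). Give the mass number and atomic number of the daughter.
Daughter: A = 11, Z = 5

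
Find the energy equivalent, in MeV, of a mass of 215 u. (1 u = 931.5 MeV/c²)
E = mc² = 2.003e5 MeV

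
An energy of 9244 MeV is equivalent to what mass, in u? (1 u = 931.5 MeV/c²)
m = E/c² = 9.924 u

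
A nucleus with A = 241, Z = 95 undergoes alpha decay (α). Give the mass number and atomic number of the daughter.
Daughter: A = 237, Z = 93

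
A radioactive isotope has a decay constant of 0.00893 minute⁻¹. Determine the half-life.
t½ = ln(2)/λ = 77.62 minutes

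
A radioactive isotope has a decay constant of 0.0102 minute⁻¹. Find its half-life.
t½ = ln(2)/λ = 67.96 minutes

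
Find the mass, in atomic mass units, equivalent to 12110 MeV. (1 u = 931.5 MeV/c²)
m = E/c² = 13 u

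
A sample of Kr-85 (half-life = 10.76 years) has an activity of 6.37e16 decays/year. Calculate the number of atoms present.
N = A/λ = 9.888e17 atoms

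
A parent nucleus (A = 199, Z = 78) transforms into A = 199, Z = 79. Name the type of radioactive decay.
ΔA = 0, ΔZ = +1 ⇒ beta-minus decay (β⁻)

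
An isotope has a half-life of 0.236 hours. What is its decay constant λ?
λ = ln(2)/t½ = 2.937 hour⁻¹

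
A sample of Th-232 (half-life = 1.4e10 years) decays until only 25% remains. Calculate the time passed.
t = t½ × log₂(N₀/N) = 2.8e10 years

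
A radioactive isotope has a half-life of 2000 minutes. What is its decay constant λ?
λ = ln(2)/t½ = 3.466e-4 minute⁻¹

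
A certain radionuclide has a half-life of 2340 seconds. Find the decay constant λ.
λ = ln(2)/t½ = 2.962e-4 second⁻¹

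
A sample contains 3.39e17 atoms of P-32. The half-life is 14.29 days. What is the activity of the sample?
A = λN = 1.644e16 decays/day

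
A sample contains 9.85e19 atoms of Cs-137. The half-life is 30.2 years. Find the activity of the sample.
A = λN = 2.261e18 decays/year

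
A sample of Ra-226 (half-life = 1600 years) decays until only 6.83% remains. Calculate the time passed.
t = t½ × log₂(N₀/N) = 6195 years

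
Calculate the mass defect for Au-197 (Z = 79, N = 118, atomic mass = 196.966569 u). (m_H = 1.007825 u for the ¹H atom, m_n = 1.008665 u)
Δm = Z·m_H + N·m_n − M = 1.674 u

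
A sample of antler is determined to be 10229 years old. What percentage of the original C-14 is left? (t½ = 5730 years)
N/N₀ = (1/2)^(t/t½) = 0.2901 = 29%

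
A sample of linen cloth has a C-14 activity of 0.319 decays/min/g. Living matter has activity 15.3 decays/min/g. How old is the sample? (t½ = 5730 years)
Age = t½ × log₂(A₀/A) = 32000 years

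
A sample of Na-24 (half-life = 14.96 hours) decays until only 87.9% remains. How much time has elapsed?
t = t½ × log₂(N₀/N) = 2.784 hours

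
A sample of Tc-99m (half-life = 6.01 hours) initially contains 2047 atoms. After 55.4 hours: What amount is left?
N = N₀(1/2)^(t/t½) = 3.437 atoms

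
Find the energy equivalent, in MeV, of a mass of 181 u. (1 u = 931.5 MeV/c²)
E = mc² = 1.686e5 MeV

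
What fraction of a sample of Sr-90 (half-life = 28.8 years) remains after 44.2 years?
N/N₀ = (1/2)^(t/t½) = 0.3451 = 34.5%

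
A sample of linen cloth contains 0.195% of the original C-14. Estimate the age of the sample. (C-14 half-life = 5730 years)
Age = t½ × log₂(1/ratio) = 51580 years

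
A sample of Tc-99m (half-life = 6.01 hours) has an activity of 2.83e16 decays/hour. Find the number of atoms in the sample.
N = A/λ = 2.454e17 atoms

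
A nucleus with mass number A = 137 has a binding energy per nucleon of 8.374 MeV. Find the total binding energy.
B.E. = 8.374 × 137 = 1147 MeV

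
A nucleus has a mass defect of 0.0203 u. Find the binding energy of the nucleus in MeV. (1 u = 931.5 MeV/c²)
B.E. = Δm × 931.5 = 18.91 MeV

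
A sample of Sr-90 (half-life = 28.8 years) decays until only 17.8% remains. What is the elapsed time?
t = t½ × log₂(N₀/N) = 71.71 years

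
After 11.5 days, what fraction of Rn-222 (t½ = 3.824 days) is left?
N/N₀ = (1/2)^(t/t½) = 0.1244 = 12.4%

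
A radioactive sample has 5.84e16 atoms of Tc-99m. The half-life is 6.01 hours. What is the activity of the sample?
A = λN = 6.735e15 decays/hour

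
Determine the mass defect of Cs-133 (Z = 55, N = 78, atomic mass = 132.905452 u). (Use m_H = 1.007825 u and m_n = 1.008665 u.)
Δm = Z·m_H + N·m_n − M = 1.201 u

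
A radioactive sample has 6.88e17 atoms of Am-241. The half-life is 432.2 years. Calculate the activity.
A = λN = 1.103e15 decays/year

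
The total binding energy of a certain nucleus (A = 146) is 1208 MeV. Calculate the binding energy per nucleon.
B.E./A = 1208/146 = 8.274 MeV/nucleon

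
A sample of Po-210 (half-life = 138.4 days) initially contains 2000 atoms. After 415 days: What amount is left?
N = N₀(1/2)^(t/t½) = 250.3 atoms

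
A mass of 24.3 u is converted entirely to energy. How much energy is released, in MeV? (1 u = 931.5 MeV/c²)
E = mc² = 22640 MeV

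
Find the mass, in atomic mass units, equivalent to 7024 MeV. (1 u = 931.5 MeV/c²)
m = E/c² = 7.541 u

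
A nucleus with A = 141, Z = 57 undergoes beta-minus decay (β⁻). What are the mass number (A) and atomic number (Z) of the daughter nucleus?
Daughter: A = 141, Z = 58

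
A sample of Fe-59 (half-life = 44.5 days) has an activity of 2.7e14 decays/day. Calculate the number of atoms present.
N = A/λ = 1.733e16 atoms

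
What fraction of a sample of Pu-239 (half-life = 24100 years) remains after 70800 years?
N/N₀ = (1/2)^(t/t½) = 0.1305 = 13.1%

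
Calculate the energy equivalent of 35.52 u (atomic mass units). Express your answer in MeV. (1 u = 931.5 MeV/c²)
E = mc² = 33090 MeV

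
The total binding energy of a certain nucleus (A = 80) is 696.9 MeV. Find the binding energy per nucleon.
B.E./A = 696.9/80 = 8.711 MeV/nucleon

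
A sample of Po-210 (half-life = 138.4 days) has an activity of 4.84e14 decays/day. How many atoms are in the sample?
N = A/λ = 9.664e16 atoms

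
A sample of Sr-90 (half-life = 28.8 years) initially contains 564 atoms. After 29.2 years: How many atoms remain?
N = N₀(1/2)^(t/t½) = 279.3 atoms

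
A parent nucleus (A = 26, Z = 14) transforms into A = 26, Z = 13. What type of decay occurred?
ΔA = 0, ΔZ = -1 ⇒ beta-plus decay (β⁺) or electron capture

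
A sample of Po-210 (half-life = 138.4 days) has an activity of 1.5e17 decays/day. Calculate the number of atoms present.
N = A/λ = 2.995e19 atoms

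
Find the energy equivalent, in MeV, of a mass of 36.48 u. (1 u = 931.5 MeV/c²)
E = mc² = 33980 MeV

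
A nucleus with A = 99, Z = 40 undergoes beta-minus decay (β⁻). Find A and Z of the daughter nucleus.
Daughter: A = 99, Z = 41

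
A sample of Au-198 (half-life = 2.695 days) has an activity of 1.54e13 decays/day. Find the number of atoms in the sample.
N = A/λ = 5.988e13 atoms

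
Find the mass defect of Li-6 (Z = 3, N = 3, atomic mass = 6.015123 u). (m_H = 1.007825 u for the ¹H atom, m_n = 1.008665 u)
Δm = Z·m_H + N·m_n − M = 0.03435 u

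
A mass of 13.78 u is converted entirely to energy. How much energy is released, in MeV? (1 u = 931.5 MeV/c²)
E = mc² = 12840 MeV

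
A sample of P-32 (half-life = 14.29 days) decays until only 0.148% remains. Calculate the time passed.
t = t½ × log₂(N₀/N) = 134.3 days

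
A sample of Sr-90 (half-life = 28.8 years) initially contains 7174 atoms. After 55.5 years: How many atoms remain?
N = N₀(1/2)^(t/t½) = 1886 atoms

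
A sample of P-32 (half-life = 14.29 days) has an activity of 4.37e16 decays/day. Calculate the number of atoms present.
N = A/λ = 9.009e17 atoms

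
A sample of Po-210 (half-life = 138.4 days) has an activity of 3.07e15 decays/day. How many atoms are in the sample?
N = A/λ = 6.13e17 atoms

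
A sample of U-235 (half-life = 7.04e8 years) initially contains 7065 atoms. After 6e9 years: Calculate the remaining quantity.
N = N₀(1/2)^(t/t½) = 19.21 atoms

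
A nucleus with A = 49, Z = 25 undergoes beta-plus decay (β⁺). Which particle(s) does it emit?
β⁺: positron (e⁺) + neutrino (νₑ)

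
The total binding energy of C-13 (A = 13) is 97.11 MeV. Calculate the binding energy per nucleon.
B.E./A = 97.11/13 = 7.47 MeV/nucleon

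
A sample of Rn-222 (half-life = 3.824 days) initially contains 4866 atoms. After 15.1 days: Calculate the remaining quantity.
N = N₀(1/2)^(t/t½) = 315.1 atoms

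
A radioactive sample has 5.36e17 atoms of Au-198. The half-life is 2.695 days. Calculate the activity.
A = λN = 1.379e17 decays/day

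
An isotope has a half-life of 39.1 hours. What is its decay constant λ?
λ = ln(2)/t½ = 0.01773 hour⁻¹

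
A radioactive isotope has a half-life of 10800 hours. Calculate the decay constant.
λ = ln(2)/t½ = 6.418e-5 hour⁻¹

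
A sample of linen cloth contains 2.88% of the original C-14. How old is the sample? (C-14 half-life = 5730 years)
Age = t½ × log₂(1/ratio) = 29320 years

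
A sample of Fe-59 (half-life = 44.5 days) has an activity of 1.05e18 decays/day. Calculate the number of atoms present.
N = A/λ = 6.741e19 atoms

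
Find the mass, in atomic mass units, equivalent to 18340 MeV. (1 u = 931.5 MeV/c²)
m = E/c² = 19.69 u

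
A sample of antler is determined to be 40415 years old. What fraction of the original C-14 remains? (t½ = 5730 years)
N/N₀ = (1/2)^(t/t½) = 0.00753 = 0.753%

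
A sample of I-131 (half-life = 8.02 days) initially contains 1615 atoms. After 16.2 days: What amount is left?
N = N₀(1/2)^(t/t½) = 398.2 atoms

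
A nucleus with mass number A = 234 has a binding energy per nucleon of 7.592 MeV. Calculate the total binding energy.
B.E. = 7.592 × 234 = 1777 MeV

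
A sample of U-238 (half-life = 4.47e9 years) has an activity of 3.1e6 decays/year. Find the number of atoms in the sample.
N = A/λ = 1.999e16 atoms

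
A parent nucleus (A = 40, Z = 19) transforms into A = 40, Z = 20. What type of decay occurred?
ΔA = 0, ΔZ = +1 ⇒ beta-minus decay (β⁻)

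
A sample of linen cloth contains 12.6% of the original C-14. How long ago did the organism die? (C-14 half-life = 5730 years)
Age = t½ × log₂(1/ratio) = 17120 years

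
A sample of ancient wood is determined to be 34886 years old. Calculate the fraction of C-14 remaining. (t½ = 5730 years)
N/N₀ = (1/2)^(t/t½) = 0.0147 = 1.47%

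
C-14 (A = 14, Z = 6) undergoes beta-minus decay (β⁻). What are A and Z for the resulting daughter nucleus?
Daughter: A = 14, Z = 7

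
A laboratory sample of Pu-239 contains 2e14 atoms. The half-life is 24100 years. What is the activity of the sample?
A = λN = 5.752e9 decays/year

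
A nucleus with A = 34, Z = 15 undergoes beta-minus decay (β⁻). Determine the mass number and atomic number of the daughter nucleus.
Daughter: A = 34, Z = 16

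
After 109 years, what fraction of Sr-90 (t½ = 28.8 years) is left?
N/N₀ = (1/2)^(t/t½) = 0.07256 = 7.26%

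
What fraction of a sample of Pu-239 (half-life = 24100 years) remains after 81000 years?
N/N₀ = (1/2)^(t/t½) = 0.09733 = 9.73%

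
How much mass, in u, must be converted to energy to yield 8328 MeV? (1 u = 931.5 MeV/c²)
m = E/c² = 8.94 u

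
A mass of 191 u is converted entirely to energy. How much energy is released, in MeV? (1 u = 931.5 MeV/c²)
E = mc² = 1.779e5 MeV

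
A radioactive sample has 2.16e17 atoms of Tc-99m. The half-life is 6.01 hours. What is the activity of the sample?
A = λN = 2.491e16 decays/hour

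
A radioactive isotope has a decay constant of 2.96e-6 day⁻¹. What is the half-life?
t½ = ln(2)/λ = 2.342e5 days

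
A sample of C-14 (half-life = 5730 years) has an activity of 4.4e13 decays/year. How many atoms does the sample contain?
N = A/λ = 3.637e17 atoms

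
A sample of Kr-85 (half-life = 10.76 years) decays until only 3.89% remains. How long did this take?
t = t½ × log₂(N₀/N) = 50.4 years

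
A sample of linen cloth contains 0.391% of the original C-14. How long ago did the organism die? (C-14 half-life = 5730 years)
Age = t½ × log₂(1/ratio) = 45830 years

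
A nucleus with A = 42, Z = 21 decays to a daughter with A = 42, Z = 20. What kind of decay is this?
ΔA = 0, ΔZ = -1 ⇒ beta-plus decay (β⁺) or electron capture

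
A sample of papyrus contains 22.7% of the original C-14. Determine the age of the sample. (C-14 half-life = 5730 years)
Age = t½ × log₂(1/ratio) = 12260 years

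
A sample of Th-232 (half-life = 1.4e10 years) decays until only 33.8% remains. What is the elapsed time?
t = t½ × log₂(N₀/N) = 2.191e10 years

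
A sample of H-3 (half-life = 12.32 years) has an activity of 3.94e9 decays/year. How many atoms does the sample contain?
N = A/λ = 7.003e10 atoms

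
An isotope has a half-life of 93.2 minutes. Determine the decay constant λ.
λ = ln(2)/t½ = 0.007437 minute⁻¹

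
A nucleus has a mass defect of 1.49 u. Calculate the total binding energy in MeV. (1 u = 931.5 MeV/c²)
B.E. = Δm × 931.5 = 1388 MeV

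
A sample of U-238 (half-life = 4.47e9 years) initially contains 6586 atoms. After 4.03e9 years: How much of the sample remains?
N = N₀(1/2)^(t/t½) = 3526 atoms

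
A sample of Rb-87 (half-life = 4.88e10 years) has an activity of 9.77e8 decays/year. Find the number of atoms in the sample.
N = A/λ = 6.878e19 atoms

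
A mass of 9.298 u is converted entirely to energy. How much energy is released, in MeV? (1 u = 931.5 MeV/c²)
E = mc² = 8661 MeV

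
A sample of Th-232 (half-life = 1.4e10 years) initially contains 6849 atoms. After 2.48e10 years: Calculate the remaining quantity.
N = N₀(1/2)^(t/t½) = 2006 atoms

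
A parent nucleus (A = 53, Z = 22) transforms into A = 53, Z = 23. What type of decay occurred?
ΔA = 0, ΔZ = +1 ⇒ beta-minus decay (β⁻)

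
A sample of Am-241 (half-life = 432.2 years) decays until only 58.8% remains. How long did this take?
t = t½ × log₂(N₀/N) = 331.1 years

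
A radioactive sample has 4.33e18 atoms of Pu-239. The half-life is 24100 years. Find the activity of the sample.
A = λN = 1.245e14 decays/year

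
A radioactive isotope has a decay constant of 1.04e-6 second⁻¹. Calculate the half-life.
t½ = ln(2)/λ = 6.665e5 seconds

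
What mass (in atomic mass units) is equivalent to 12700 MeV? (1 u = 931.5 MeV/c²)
m = E/c² = 13.63 u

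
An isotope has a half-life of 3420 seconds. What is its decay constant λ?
λ = ln(2)/t½ = 2.027e-4 second⁻¹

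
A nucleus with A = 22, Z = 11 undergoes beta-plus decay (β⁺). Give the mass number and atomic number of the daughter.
Daughter: A = 22, Z = 10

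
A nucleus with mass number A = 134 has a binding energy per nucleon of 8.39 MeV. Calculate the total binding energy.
B.E. = 8.39 × 134 = 1124 MeV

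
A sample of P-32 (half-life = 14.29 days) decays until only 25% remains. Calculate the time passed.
t = t½ × log₂(N₀/N) = 28.58 days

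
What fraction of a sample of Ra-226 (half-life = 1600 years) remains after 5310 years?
N/N₀ = (1/2)^(t/t½) = 0.1002 = 10%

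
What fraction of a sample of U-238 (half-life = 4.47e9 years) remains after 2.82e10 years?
N/N₀ = (1/2)^(t/t½) = 0.01261 = 1.26%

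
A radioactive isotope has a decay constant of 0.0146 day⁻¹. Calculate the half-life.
t½ = ln(2)/λ = 47.48 days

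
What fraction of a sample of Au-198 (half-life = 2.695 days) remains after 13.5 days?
N/N₀ = (1/2)^(t/t½) = 0.03105 = 3.1%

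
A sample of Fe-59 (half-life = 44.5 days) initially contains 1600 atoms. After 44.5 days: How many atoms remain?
N = N₀(1/2)^(t/t½) = 800 atoms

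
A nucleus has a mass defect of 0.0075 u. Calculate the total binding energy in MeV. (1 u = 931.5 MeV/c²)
B.E. = Δm × 931.5 = 6.986 MeV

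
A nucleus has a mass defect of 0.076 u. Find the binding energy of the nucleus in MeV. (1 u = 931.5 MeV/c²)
B.E. = Δm × 931.5 = 70.79 MeV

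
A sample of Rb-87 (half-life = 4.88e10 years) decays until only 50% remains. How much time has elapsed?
t = t½ × log₂(N₀/N) = 4.88e10 years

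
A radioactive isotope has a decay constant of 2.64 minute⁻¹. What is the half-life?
t½ = ln(2)/λ = 0.2626 minutes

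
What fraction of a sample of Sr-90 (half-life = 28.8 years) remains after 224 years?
N/N₀ = (1/2)^(t/t½) = 0.004557 = 0.456%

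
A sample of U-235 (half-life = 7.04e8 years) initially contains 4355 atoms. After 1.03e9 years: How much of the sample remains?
N = N₀(1/2)^(t/t½) = 1580 atoms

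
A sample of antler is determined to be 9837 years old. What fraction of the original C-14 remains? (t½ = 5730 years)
N/N₀ = (1/2)^(t/t½) = 0.3042 = 30.4%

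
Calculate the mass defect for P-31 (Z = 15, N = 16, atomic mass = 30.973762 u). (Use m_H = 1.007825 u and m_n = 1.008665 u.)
Δm = Z·m_H + N·m_n − M = 0.2823 u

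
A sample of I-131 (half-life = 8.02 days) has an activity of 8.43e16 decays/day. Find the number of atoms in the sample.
N = A/λ = 9.754e17 atoms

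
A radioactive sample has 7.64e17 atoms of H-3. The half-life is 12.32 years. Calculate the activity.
A = λN = 4.298e16 decays/year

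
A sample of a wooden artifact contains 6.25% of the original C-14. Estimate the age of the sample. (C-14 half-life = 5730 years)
Age = t½ × log₂(1/ratio) = 22920 years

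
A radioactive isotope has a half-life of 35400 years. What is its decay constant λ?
λ = ln(2)/t½ = 1.958e-5 year⁻¹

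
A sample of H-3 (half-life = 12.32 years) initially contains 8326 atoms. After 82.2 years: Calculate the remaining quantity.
N = N₀(1/2)^(t/t½) = 81.65 atoms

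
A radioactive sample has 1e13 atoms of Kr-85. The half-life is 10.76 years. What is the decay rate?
A = λN = 6.442e11 decays/year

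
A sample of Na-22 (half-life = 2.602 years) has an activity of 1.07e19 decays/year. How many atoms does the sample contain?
N = A/λ = 4.017e19 atoms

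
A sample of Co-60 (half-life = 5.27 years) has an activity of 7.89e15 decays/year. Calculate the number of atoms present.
N = A/λ = 5.999e16 atoms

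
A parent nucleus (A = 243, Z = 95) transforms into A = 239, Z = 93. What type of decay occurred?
ΔA = -4, ΔZ = -2 ⇒ alpha decay (α)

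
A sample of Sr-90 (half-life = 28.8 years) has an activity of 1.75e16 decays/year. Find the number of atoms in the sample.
N = A/λ = 7.271e17 atoms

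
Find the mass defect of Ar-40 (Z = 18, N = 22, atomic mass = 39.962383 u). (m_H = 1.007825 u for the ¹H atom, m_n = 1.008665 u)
Δm = Z·m_H + N·m_n − M = 0.3691 u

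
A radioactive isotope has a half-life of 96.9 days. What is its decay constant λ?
λ = ln(2)/t½ = 0.007153 day⁻¹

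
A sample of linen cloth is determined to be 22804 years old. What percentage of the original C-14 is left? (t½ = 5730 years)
N/N₀ = (1/2)^(t/t½) = 0.06338 = 6.34%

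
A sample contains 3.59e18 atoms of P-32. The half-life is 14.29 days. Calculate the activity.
A = λN = 1.741e17 decays/day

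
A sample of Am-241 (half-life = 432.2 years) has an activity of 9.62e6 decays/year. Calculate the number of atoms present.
N = A/λ = 5.998e9 atoms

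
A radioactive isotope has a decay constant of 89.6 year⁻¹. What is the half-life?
t½ = ln(2)/λ = 0.007736 years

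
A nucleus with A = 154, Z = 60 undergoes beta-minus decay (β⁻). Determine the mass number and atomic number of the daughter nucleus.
Daughter: A = 154, Z = 61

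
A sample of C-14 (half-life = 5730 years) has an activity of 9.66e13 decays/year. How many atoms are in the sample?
N = A/λ = 7.986e17 atoms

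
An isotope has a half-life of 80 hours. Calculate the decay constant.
λ = ln(2)/t½ = 0.008664 hour⁻¹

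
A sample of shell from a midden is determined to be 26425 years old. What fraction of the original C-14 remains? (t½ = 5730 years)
N/N₀ = (1/2)^(t/t½) = 0.0409 = 4.09%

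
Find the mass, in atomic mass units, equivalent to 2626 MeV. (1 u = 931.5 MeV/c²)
m = E/c² = 2.819 u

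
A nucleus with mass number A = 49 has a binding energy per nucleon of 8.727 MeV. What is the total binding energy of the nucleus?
B.E. = 8.727 × 49 = 427.6 MeV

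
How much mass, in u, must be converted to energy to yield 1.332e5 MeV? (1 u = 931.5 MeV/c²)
m = E/c² = 143 u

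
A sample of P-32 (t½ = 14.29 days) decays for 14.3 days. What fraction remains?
N/N₀ = (1/2)^(t/t½) = 0.4998 = 50%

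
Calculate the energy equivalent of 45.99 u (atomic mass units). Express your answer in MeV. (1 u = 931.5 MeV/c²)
E = mc² = 42840 MeV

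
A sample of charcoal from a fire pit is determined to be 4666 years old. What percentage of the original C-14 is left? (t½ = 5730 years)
N/N₀ = (1/2)^(t/t½) = 0.5687 = 56.9%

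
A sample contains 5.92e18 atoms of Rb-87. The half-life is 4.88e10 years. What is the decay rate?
A = λN = 8.409e7 decays/year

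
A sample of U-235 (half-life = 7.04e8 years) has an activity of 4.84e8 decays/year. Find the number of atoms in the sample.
N = A/λ = 4.916e17 atoms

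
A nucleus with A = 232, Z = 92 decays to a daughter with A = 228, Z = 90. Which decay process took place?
ΔA = -4, ΔZ = -2 ⇒ alpha decay (α)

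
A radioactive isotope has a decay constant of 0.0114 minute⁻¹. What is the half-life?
t½ = ln(2)/λ = 60.8 minutes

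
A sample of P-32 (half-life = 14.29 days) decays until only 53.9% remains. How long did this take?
t = t½ × log₂(N₀/N) = 12.74 days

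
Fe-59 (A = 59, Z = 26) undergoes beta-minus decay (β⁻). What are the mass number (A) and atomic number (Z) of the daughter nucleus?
Daughter: A = 59, Z = 27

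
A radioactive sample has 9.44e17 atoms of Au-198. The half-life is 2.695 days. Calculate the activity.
A = λN = 2.428e17 decays/day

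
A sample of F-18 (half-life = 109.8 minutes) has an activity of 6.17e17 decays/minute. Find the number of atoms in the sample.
N = A/λ = 9.774e19 atoms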